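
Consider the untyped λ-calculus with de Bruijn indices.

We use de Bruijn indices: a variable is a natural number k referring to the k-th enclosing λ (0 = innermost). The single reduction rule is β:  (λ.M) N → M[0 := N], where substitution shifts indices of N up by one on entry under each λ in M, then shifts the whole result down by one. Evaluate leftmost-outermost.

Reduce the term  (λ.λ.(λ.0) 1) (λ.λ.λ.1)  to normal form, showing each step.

Answer: normal form = λ.λ.λ.λ.1  (in 2 steps)

Derivation:
  start: (λ.λ.(λ.0) 1) (λ.λ.λ.1)
  step 1: λ.(λ.0) (λ.λ.λ.1)
  step 2: λ.λ.λ.λ.1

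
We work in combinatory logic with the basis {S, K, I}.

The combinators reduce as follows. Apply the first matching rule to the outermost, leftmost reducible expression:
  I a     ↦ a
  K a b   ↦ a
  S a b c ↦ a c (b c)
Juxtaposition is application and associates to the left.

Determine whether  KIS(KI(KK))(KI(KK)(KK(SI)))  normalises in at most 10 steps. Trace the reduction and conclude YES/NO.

Answer: YES — reaches normal form K in 7 ≤ 10 steps

Reduction:
  start: KIS(KI(KK))(KI(KK)(KK(SI)))
  →1  I(KI(KK))(KI(KK)(KK(SI)))
  →2  KI(KK)(KI(KK)(KK(SI)))
  →3  I(KI(KK)(KK(SI)))
  →4  KI(KK)(KK(SI))
  →5  I(KK(SI))
  →6  KK(SI)
  →7  K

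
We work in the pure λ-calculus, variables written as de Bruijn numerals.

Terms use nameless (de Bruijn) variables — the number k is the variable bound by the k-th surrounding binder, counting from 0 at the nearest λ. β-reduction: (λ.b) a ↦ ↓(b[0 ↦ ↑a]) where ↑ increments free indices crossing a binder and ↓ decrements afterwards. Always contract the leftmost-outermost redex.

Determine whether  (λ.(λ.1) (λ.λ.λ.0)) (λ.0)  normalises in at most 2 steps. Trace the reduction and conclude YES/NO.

  start: (λ.(λ.1) (λ.λ.λ.0)) (λ.0)
  [1] (λ.λ.0) (λ.λ.λ.0)
  [2] λ.0

Answer: YES — reaches normal form λ.0 in 2 ≤ 2 steps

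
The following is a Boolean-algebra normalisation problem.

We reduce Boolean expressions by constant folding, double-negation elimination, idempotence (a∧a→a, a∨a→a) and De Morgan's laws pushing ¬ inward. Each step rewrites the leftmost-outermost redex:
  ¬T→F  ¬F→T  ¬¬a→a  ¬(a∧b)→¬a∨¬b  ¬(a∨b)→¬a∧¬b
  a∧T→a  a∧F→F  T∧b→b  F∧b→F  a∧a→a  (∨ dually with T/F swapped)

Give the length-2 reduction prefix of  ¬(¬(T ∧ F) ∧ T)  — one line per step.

Answer: after 2 steps: (T ∧ F) ∨ ¬T

Reduction:
  start: ¬(¬(T ∧ F) ∧ T)
  step 1: ¬¬(T ∧ F) ∨ ¬T
  step 2: (T ∧ F) ∨ ¬T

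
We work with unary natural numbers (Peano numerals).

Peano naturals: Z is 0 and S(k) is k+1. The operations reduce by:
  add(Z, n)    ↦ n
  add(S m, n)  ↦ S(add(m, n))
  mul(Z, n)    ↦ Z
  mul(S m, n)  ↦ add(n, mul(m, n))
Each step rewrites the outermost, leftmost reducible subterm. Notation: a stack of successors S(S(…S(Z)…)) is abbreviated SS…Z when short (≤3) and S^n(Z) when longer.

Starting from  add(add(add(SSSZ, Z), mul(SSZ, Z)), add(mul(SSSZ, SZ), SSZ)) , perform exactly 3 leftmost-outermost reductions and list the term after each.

Answer: after 3 steps: S(add(add(add(SSZ, Z), mul(SSZ, Z)), add(mul(SSSZ, SZ), SSZ)))

Working:
  start: add(add(add(SSSZ, Z), mul(SSZ, Z)), add(mul(SSSZ, SZ), SSZ))
  [1] add(add(S(add(SSZ, Z)), mul(SSZ, Z)), add(mul(SSSZ, SZ), SSZ))
  [2] add(S(add(add(SSZ, Z), mul(SSZ, Z))), add(mul(SSSZ, SZ), SSZ))
  [3] S(add(add(add(SSZ, Z), mul(SSZ, Z)), add(mul(SSSZ, SZ), SSZ)))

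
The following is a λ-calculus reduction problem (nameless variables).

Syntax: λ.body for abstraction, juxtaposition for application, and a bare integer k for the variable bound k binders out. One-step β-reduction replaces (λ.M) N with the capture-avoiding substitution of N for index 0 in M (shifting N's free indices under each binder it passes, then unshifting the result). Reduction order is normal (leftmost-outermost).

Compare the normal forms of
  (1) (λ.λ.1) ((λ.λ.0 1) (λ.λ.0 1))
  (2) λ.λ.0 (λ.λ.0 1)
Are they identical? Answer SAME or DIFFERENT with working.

Answer: SAME — A ⇓ λ.λ.0 (λ.λ.0 1), B ⇓ λ.λ.0 (λ.λ.0 1)

Reduction:
Term A:
  start: (λ.λ.1) ((λ.λ.0 1) (λ.λ.0 1))
  [1] λ.(λ.λ.0 1) (λ.λ.0 1)
  [2] λ.λ.0 (λ.λ.0 1)

Term B:
  start: λ.λ.0 (λ.λ.0 1)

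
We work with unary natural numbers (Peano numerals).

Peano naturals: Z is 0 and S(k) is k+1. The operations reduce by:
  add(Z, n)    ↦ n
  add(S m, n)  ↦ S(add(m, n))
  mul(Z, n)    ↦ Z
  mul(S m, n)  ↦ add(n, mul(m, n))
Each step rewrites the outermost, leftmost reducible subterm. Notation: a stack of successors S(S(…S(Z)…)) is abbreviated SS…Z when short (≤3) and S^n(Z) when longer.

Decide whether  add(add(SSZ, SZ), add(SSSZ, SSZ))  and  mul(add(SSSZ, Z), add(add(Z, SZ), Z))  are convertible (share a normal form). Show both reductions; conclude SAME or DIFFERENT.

Term A:
  start: add(add(SSZ, SZ), add(SSSZ, SSZ))
  [1] add(S(add(SZ, SZ)), add(SSSZ, SSZ))
  [2] S(add(add(SZ, SZ), add(SSSZ, SSZ)))
  [3] S(add(S(add(Z, SZ)), add(SSSZ, SSZ)))
  [4] S(S(add(add(Z, SZ), add(SSSZ, SSZ))))
  [5] S(S(add(SZ, add(SSSZ, SSZ))))
  [6] S(S(S(add(Z, add(SSSZ, SSZ)))))
  [7] S(S(S(add(SSSZ, SSZ))))
  [8] S(S(S(S(add(SSZ, SSZ)))))
  [9] S(S(S(S(S(add(SZ, SSZ))))))
  [10] S(S(S(S(S(S(add(Z, SSZ)))))))
  [11] S^8(Z)

Term B:
  start: mul(add(SSSZ, Z), add(add(Z, SZ), Z))
  [1] mul(S(add(SSZ, Z)), add(add(Z, SZ), Z))
  [2] add(add(add(Z, SZ), Z), mul(add(SSZ, Z), add(add(Z, SZ), Z)))
  [3] add(add(SZ, Z), mul(add(SSZ, Z), add(add(Z, SZ), Z)))
  [4] add(S(add(Z, Z)), mul(add(SSZ, Z), add(add(Z, SZ), Z)))
  [5] S(add(add(Z, Z), mul(add(SSZ, Z), add(add(Z, SZ), Z))))
  [6] S(add(Z, mul(add(SSZ, Z), add(add(Z, SZ), Z))))
  [7] S(mul(add(SSZ, Z), add(add(Z, SZ), Z)))
  [8] S(mul(S(add(SZ, Z)), add(add(Z, SZ), Z)))
  [9] S(add(add(add(Z, SZ), Z), mul(add(SZ, Z), add(add(Z, SZ), Z))))
  [10] S(add(add(SZ, Z), mul(add(SZ, Z), add(add(Z, SZ), Z))))
  [11] S(add(S(add(Z, Z)), mul(add(SZ, Z), add(add(Z, SZ), Z))))
  [12] S(S(add(add(Z, Z), mul(add(SZ, Z), add(add(Z, SZ), Z)))))
  [13] S(S(add(Z, mul(add(SZ, Z), add(add(Z, SZ), Z)))))
  [14] S(S(mul(add(SZ, Z), add(add(Z, SZ), Z))))
  [15] S(S(mul(S(add(Z, Z)), add(add(Z, SZ), Z))))
  [16] S(S(add(add(add(Z, SZ), Z), mul(add(Z, Z), add(add(Z, SZ), Z)))))
  [17] S(S(add(add(SZ, Z), mul(add(Z, Z), add(add(Z, SZ), Z)))))
  [18] S(S(add(S(add(Z, Z)), mul(add(Z, Z), add(add(Z, SZ), Z)))))
  [19] S(S(S(add(add(Z, Z), mul(add(Z, Z), add(add(Z, SZ), Z))))))
  [20] S(S(S(add(Z, mul(add(Z, Z), add(add(Z, SZ), Z))))))
  [21] S(S(S(mul(add(Z, Z), add(add(Z, SZ), Z)))))
  [22] S(S(S(mul(Z, add(add(Z, SZ), Z)))))
  [23] SSSZ

Answer: DIFFERENT — A ⇓ S^8(Z), B ⇓ SSSZ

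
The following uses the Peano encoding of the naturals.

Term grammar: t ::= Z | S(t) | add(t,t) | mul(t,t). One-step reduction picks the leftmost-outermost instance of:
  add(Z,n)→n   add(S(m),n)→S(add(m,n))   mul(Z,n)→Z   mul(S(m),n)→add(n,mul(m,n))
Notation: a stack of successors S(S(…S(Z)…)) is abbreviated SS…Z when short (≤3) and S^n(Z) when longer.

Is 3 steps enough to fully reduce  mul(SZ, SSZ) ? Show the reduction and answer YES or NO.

Answer: NO — after 3 steps the term is S(S(add(Z, mul(Z, SSZ)))), not yet normal

Reduction:
  start: mul(SZ, SSZ)
  step 1: add(SSZ, mul(Z, SSZ))
  step 2: S(add(SZ, mul(Z, SSZ)))
  step 3: S(S(add(Z, mul(Z, SSZ))))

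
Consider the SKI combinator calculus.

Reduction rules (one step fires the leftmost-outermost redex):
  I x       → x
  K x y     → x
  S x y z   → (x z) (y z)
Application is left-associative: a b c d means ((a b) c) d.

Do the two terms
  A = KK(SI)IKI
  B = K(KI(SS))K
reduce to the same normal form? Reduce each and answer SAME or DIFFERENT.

Term A:
  start: KK(SI)IKI
  →1  KIKI
  →2  II
  →3  I

Term B:
  start: K(KI(SS))K
  →1  KI(SS)
  →2  I

Answer: SAME — A ⇓ I, B ⇓ I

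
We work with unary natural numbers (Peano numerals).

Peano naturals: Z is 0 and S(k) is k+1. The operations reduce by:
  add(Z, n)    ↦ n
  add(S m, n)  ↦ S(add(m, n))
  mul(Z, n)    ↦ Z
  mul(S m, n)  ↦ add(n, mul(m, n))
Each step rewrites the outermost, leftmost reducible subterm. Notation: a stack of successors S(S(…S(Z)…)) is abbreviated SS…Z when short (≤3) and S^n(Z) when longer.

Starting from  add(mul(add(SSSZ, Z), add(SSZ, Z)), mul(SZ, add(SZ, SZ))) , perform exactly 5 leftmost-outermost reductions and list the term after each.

Answer: after 5 steps: S(add(add(add(SZ, Z), mul(add(SSZ, Z), add(SSZ, Z))), mul(SZ, add(SZ, SZ))))

Working:
  start: add(mul(add(SSSZ, Z), add(SSZ, Z)), mul(SZ, add(SZ, SZ)))
  →1  add(mul(S(add(SSZ, Z)), add(SSZ, Z)), mul(SZ, add(SZ, SZ)))
  →2  add(add(add(SSZ, Z), mul(add(SSZ, Z), add(SSZ, Z))), mul(SZ, add(SZ, SZ)))
  →3  add(add(S(add(SZ, Z)), mul(add(SSZ, Z), add(SSZ, Z))), mul(SZ, add(SZ, SZ)))
  →4  add(S(add(add(SZ, Z), mul(add(SSZ, Z), add(SSZ, Z)))), mul(SZ, add(SZ, SZ)))
  →5  S(add(add(add(SZ, Z), mul(add(SSZ, Z), add(SSZ, Z))), mul(SZ, add(SZ, SZ))))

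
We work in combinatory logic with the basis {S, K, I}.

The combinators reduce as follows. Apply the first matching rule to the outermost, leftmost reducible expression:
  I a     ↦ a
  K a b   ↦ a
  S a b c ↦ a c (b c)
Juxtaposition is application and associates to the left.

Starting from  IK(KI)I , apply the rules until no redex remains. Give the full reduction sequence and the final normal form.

  start: IK(KI)I
  step 1: K(KI)I
  step 2: KI

Answer: normal form = KI  (in 2 steps)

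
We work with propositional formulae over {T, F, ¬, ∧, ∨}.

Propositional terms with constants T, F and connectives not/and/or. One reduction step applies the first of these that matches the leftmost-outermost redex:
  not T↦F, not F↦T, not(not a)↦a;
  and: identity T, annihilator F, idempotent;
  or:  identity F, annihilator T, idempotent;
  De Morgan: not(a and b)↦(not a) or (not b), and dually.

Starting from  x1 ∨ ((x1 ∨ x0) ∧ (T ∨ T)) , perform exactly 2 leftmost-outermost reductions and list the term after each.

  start: x1 ∨ ((x1 ∨ x0) ∧ (T ∨ T))
  step 1: x1 ∨ ((x1 ∨ x0) ∧ T)
  step 2: x1 ∨ (x1 ∨ x0)

Answer: after 2 steps: x1 ∨ (x1 ∨ x0)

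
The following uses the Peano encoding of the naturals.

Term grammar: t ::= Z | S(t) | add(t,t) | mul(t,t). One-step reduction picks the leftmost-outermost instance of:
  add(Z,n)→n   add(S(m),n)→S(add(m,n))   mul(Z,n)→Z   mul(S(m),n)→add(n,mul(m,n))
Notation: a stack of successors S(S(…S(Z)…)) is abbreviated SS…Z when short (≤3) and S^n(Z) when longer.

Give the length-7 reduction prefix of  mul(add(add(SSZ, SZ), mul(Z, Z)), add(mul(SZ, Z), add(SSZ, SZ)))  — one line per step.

  start: mul(add(add(SSZ, SZ), mul(Z, Z)), add(mul(SZ, Z), add(SSZ, SZ)))
  →1  mul(add(S(add(SZ, SZ)), mul(Z, Z)), add(mul(SZ, Z), add(SSZ, SZ)))
  →2  mul(S(add(add(SZ, SZ), mul(Z, Z))), add(mul(SZ, Z), add(SSZ, SZ)))
  →3  add(add(mul(SZ, Z), add(SSZ, SZ)), mul(add(add(SZ, SZ), mul(Z, Z)), add(mul(SZ, Z), add(SSZ, SZ))))
  →4  add(add(add(Z, mul(Z, Z)), add(SSZ, SZ)), mul(add(add(SZ, SZ), mul(Z, Z)), add(mul(SZ, Z), add(SSZ, SZ))))
  →5  add(add(mul(Z, Z), add(SSZ, SZ)), mul(add(add(SZ, SZ), mul(Z, Z)), add(mul(SZ, Z), add(SSZ, SZ))))
  →6  add(add(Z, add(SSZ, SZ)), mul(add(add(SZ, SZ), mul(Z, Z)), add(mul(SZ, Z), add(SSZ, SZ))))
  →7  add(add(SSZ, SZ), mul(add(add(SZ, SZ), mul(Z, Z)), add(mul(SZ, Z), add(SSZ, SZ))))

Answer: after 7 steps: add(add(SSZ, SZ), mul(add(add(SZ, SZ), mul(Z, Z)), add(mul(SZ, Z), add(SSZ, SZ))))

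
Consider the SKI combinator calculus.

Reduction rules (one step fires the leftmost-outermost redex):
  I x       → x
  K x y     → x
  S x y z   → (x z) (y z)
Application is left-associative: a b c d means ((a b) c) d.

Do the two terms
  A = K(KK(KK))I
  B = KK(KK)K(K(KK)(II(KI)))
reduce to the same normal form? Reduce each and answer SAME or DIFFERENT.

Answer: SAME — A ⇓ K, B ⇓ K

Working:
Term A:
  start: K(KK(KK))I
  →1  KK(KK)
  →2  K

Term B:
  start: KK(KK)K(K(KK)(II(KI)))
  →1  KK(K(KK)(II(KI)))
  →2  K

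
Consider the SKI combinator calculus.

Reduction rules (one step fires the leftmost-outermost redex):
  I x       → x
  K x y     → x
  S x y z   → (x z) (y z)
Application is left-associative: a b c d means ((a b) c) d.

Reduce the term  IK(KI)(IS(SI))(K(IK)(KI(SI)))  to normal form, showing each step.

Answer: normal form = I  (in 3 steps)

Working:
  start: IK(KI)(IS(SI))(K(IK)(KI(SI)))
  →1  K(KI)(IS(SI))(K(IK)(KI(SI)))
  →2  KI(K(IK)(KI(SI)))
  →3  I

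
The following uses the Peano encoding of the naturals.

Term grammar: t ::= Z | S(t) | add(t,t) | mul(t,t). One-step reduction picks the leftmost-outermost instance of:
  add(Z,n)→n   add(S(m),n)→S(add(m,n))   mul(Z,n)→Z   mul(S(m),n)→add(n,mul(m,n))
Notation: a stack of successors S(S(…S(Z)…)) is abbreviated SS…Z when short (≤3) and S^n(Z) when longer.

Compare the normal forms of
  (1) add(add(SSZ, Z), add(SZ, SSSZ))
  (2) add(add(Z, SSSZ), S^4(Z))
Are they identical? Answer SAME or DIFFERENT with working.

Term A:
  start: add(add(SSZ, Z), add(SZ, SSSZ))
  step 1: add(S(add(SZ, Z)), add(SZ, SSSZ))
  step 2: S(add(add(SZ, Z), add(SZ, SSSZ)))
  step 3: S(add(S(add(Z, Z)), add(SZ, SSSZ)))
  step 4: S(S(add(add(Z, Z), add(SZ, SSSZ))))
  step 5: S(S(add(Z, add(SZ, SSSZ))))
  step 6: S(S(add(SZ, SSSZ)))
  step 7: S(S(S(add(Z, SSSZ))))
  step 8: S^6(Z)

Term B:
  start: add(add(Z, SSSZ), S^4(Z))
  step 1: add(SSSZ, S^4(Z))
  step 2: S(add(SSZ, S^4(Z)))
  step 3: S(S(add(SZ, S^4(Z))))
  step 4: S(S(S(add(Z, S^4(Z)))))
  step 5: S^7(Z)

Answer: DIFFERENT — A ⇓ S^6(Z), B ⇓ S^7(Z)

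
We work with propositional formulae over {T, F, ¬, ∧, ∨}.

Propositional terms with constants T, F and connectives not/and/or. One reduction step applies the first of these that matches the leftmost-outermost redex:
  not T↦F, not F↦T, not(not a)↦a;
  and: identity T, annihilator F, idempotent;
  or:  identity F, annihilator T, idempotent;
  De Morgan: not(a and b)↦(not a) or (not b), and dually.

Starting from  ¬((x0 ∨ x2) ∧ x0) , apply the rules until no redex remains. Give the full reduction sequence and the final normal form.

Answer: normal form = (¬x0 ∧ ¬x2) ∨ ¬x0  (in 2 steps)

Reduction:
  start: ¬((x0 ∨ x2) ∧ x0)
  step 1: ¬(x0 ∨ x2) ∨ ¬x0
  step 2: (¬x0 ∧ ¬x2) ∨ ¬x0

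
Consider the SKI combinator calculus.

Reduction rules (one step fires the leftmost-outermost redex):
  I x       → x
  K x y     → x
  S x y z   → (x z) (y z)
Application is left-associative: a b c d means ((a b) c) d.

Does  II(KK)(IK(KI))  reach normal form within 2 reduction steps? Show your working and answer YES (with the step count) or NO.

Answer: NO — after 2 steps the term is KK(IK(KI)), not yet normal

Working:
  start: II(KK)(IK(KI))
  [1] I(KK)(IK(KI))
  [2] KK(IK(KI))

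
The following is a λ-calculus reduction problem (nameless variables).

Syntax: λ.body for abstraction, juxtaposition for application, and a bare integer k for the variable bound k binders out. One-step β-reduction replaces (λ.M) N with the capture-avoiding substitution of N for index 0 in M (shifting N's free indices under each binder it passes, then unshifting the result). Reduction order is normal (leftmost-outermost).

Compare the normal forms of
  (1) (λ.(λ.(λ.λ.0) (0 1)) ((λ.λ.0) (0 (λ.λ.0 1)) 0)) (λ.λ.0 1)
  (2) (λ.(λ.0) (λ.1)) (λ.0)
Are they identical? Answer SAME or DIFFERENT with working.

Term A:
  start: (λ.(λ.(λ.λ.0) (0 1)) ((λ.λ.0) (0 (λ.λ.0 1)) 0)) (λ.λ.0 1)
  →1  (λ.(λ.λ.0) (0 (λ.λ.0 1))) ((λ.λ.0) ((λ.λ.0 1) (λ.λ.0 1)) (λ.λ.0 1))
  →2  (λ.λ.0) ((λ.λ.0) ((λ.λ.0 1) (λ.λ.0 1)) (λ.λ.0 1) (λ.λ.0 1))
  →3  λ.0

Term B:
  start: (λ.(λ.0) (λ.1)) (λ.0)
  →1  (λ.0) (λ.λ.0)
  →2  λ.λ.0

Answer: DIFFERENT — A ⇓ λ.0, B ⇓ λ.λ.0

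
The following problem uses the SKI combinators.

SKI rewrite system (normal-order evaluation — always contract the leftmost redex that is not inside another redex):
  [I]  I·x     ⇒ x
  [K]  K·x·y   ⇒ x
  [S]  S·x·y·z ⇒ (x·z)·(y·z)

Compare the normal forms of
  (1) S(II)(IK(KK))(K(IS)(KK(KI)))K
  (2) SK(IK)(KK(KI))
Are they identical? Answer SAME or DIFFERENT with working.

Answer: DIFFERENT — A ⇓ S(KK)K, B ⇓ K

Working:
Term A:
  start: S(II)(IK(KK))(K(IS)(KK(KI)))K
  step 1: II(K(IS)(KK(KI)))(IK(KK)(K(IS)(KK(KI))))K
  step 2: I(K(IS)(KK(KI)))(IK(KK)(K(IS)(KK(KI))))K
  step 3: K(IS)(KK(KI))(IK(KK)(K(IS)(KK(KI))))K
  step 4: IS(IK(KK)(K(IS)(KK(KI))))K
  step 5: S(IK(KK)(K(IS)(KK(KI))))K
  step 6: S(K(KK)(K(IS)(KK(KI))))K
  step 7: S(KK)K

Term B:
  start: SK(IK)(KK(KI))
  step 1: K(KK(KI))(IK(KK(KI)))
  step 2: KK(KI)
  step 3: K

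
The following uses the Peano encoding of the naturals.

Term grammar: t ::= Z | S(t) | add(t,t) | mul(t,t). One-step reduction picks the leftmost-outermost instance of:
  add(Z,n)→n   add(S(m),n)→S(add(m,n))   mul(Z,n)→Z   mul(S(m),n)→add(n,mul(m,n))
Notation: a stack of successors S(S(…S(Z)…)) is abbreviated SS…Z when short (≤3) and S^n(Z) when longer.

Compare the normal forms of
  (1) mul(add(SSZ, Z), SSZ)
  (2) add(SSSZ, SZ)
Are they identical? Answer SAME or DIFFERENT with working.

Term A:
  start: mul(add(SSZ, Z), SSZ)
  →1  mul(S(add(SZ, Z)), SSZ)
  →2  add(SSZ, mul(add(SZ, Z), SSZ))
  →3  S(add(SZ, mul(add(SZ, Z), SSZ)))
  →4  S(S(add(Z, mul(add(SZ, Z), SSZ))))
  →5  S(S(mul(add(SZ, Z), SSZ)))
  →6  S(S(mul(S(add(Z, Z)), SSZ)))
  →7  S(S(add(SSZ, mul(add(Z, Z), SSZ))))
  →8  S(S(S(add(SZ, mul(add(Z, Z), SSZ)))))
  →9  S(S(S(S(add(Z, mul(add(Z, Z), SSZ))))))
  →10  S(S(S(S(mul(add(Z, Z), SSZ)))))
  →11  S(S(S(S(mul(Z, SSZ)))))
  →12  S^4(Z)

Term B:
  start: add(SSSZ, SZ)
  →1  S(add(SSZ, SZ))
  →2  S(S(add(SZ, SZ)))
  →3  S(S(S(add(Z, SZ))))
  →4  S^4(Z)

Answer: SAME — A ⇓ S^4(Z), B ⇓ S^4(Z)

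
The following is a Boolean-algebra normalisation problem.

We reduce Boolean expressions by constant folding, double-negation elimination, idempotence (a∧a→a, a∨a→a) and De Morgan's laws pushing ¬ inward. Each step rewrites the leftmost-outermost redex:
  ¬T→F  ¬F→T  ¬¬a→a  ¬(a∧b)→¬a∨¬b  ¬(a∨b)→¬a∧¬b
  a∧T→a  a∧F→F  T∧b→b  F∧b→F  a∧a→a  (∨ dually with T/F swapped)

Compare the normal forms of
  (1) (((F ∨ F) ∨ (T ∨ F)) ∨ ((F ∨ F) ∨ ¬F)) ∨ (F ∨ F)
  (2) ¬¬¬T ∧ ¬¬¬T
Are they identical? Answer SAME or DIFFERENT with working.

Answer: DIFFERENT — A ⇓ T, B ⇓ F

Derivation:
Term A:
  start: (((F ∨ F) ∨ (T ∨ F)) ∨ ((F ∨ F) ∨ ¬F)) ∨ (F ∨ F)
  step 1: ((F ∨ (T ∨ F)) ∨ ((F ∨ F) ∨ ¬F)) ∨ (F ∨ F)
  step 2: ((T ∨ F) ∨ ((F ∨ F) ∨ ¬F)) ∨ (F ∨ F)
  step 3: (T ∨ ((F ∨ F) ∨ ¬F)) ∨ (F ∨ F)
  step 4: T ∨ (F ∨ F)
  step 5: T

Term B:
  start: ¬¬¬T ∧ ¬¬¬T
  step 1: ¬¬¬T
  step 2: ¬T
  step 3: F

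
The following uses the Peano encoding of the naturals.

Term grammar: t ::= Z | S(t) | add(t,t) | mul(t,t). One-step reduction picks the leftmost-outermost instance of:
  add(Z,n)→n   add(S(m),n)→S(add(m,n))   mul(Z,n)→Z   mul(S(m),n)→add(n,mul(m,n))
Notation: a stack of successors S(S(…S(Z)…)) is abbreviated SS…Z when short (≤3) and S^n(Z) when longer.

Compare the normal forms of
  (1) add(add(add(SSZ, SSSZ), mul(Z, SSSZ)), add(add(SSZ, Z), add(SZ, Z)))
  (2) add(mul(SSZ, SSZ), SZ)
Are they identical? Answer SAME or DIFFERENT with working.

Term A:
  start: add(add(add(SSZ, SSSZ), mul(Z, SSSZ)), add(add(SSZ, Z), add(SZ, Z)))
  step 1: add(add(S(add(SZ, SSSZ)), mul(Z, SSSZ)), add(add(SSZ, Z), add(SZ, Z)))
  step 2: add(S(add(add(SZ, SSSZ), mul(Z, SSSZ))), add(add(SSZ, Z), add(SZ, Z)))
  step 3: S(add(add(add(SZ, SSSZ), mul(Z, SSSZ)), add(add(SSZ, Z), add(SZ, Z))))
  step 4: S(add(add(S(add(Z, SSSZ)), mul(Z, SSSZ)), add(add(SSZ, Z), add(SZ, Z))))
  step 5: S(add(S(add(add(Z, SSSZ), mul(Z, SSSZ))), add(add(SSZ, Z), add(SZ, Z))))
  step 6: S(S(add(add(add(Z, SSSZ), mul(Z, SSSZ)), add(add(SSZ, Z), add(SZ, Z)))))
  step 7: S(S(add(add(SSSZ, mul(Z, SSSZ)), add(add(SSZ, Z), add(SZ, Z)))))
  step 8: S(S(add(S(add(SSZ, mul(Z, SSSZ))), add(add(SSZ, Z), add(SZ, Z)))))
  step 9: S(S(S(add(add(SSZ, mul(Z, SSSZ)), add(add(SSZ, Z), add(SZ, Z))))))
  step 10: S(S(S(add(S(add(SZ, mul(Z, SSSZ))), add(add(SSZ, Z), add(SZ, Z))))))
  step 11: S(S(S(S(add(add(SZ, mul(Z, SSSZ)), add(add(SSZ, Z), add(SZ, Z)))))))
  step 12: S(S(S(S(add(S(add(Z, mul(Z, SSSZ))), add(add(SSZ, Z), add(SZ, Z)))))))
  step 13: S(S(S(S(S(add(add(Z, mul(Z, SSSZ)), add(add(SSZ, Z), add(SZ, Z))))))))
  step 14: S(S(S(S(S(add(mul(Z, SSSZ), add(add(SSZ, Z), add(SZ, Z))))))))
  step 15: S(S(S(S(S(add(Z, add(add(SSZ, Z), add(SZ, Z))))))))
  step 16: S(S(S(S(S(add(add(SSZ, Z), add(SZ, Z)))))))
  step 17: S(S(S(S(S(add(S(add(SZ, Z)), add(SZ, Z)))))))
  step 18: S(S(S(S(S(S(add(add(SZ, Z), add(SZ, Z))))))))
  step 19: S(S(S(S(S(S(add(S(add(Z, Z)), add(SZ, Z))))))))
  step 20: S(S(S(S(S(S(S(add(add(Z, Z), add(SZ, Z)))))))))
  step 21: S(S(S(S(S(S(S(add(Z, add(SZ, Z)))))))))
  step 22: S(S(S(S(S(S(S(add(SZ, Z))))))))
  step 23: S(S(S(S(S(S(S(S(add(Z, Z)))))))))
  step 24: S^8(Z)

Term B:
  start: add(mul(SSZ, SSZ), SZ)
  step 1: add(add(SSZ, mul(SZ, SSZ)), SZ)
  step 2: add(S(add(SZ, mul(SZ, SSZ))), SZ)
  step 3: S(add(add(SZ, mul(SZ, SSZ)), SZ))
  step 4: S(add(S(add(Z, mul(SZ, SSZ))), SZ))
  step 5: S(S(add(add(Z, mul(SZ, SSZ)), SZ)))
  step 6: S(S(add(mul(SZ, SSZ), SZ)))
  step 7: S(S(add(add(SSZ, mul(Z, SSZ)), SZ)))
  step 8: S(S(add(S(add(SZ, mul(Z, SSZ))), SZ)))
  step 9: S(S(S(add(add(SZ, mul(Z, SSZ)), SZ))))
  step 10: S(S(S(add(S(add(Z, mul(Z, SSZ))), SZ))))
  step 11: S(S(S(S(add(add(Z, mul(Z, SSZ)), SZ)))))
  step 12: S(S(S(S(add(mul(Z, SSZ), SZ)))))
  step 13: S(S(S(S(add(Z, SZ)))))
  step 14: S^5(Z)

Answer: DIFFERENT — A ⇓ S^8(Z), B ⇓ S^5(Z)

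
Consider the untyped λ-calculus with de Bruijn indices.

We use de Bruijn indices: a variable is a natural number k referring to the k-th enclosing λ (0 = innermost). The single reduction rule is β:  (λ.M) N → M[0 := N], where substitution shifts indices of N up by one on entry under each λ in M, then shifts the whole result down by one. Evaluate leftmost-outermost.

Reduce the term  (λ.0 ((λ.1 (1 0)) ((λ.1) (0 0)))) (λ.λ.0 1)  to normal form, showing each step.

  start: (λ.0 ((λ.1 (1 0)) ((λ.1) (0 0)))) (λ.λ.0 1)
  [1] (λ.λ.0 1) ((λ.(λ.λ.0 1) ((λ.λ.0 1) 0)) ((λ.λ.λ.0 1) ((λ.λ.0 1) (λ.λ.0 1))))
  [2] λ.0 ((λ.(λ.λ.0 1) ((λ.λ.0 1) 0)) ((λ.λ.λ.0 1) ((λ.λ.0 1) (λ.λ.0 1))))
  [3] λ.0 ((λ.λ.0 1) ((λ.λ.0 1) ((λ.λ.λ.0 1) ((λ.λ.0 1) (λ.λ.0 1)))))
  [4] λ.0 (λ.0 ((λ.λ.0 1) ((λ.λ.λ.0 1) ((λ.λ.0 1) (λ.λ.0 1)))))
  [5] λ.0 (λ.0 (λ.0 ((λ.λ.λ.0 1) ((λ.λ.0 1) (λ.λ.0 1)))))
  [6] λ.0 (λ.0 (λ.0 (λ.λ.0 1)))

Answer: normal form = λ.0 (λ.0 (λ.0 (λ.λ.0 1)))  (in 6 steps)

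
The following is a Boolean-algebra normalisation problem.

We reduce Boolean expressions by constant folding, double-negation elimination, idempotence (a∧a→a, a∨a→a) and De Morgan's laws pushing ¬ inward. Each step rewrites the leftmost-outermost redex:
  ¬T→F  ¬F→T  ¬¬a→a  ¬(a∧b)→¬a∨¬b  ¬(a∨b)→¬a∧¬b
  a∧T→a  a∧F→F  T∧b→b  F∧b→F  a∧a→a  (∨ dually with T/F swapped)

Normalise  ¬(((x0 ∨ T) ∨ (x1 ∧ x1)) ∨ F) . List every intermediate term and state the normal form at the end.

Answer: normal form = F  (in 7 steps)

Working:
  start: ¬(((x0 ∨ T) ∨ (x1 ∧ x1)) ∨ F)
  [1] ¬((x0 ∨ T) ∨ (x1 ∧ x1)) ∧ ¬F
  [2] (¬(x0 ∨ T) ∧ ¬(x1 ∧ x1)) ∧ ¬F
  [3] ((¬x0 ∧ ¬T) ∧ ¬(x1 ∧ x1)) ∧ ¬F
  [4] ((¬x0 ∧ F) ∧ ¬(x1 ∧ x1)) ∧ ¬F
  [5] (F ∧ ¬(x1 ∧ x1)) ∧ ¬F
  [6] F ∧ ¬F
  [7] F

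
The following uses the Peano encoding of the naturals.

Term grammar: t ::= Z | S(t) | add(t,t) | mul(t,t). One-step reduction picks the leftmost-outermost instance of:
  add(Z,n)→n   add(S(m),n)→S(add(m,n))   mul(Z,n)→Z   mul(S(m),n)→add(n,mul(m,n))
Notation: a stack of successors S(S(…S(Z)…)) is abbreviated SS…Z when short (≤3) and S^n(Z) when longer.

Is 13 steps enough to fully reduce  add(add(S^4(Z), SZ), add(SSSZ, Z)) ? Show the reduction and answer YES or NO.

Answer: NO — after 13 steps the term is S(S(S(S(S(S(S(add(SZ, Z)))))))), not yet normal

Derivation:
  start: add(add(S^4(Z), SZ), add(SSSZ, Z))
  →1  add(S(add(SSSZ, SZ)), add(SSSZ, Z))
  →2  S(add(add(SSSZ, SZ), add(SSSZ, Z)))
  →3  S(add(S(add(SSZ, SZ)), add(SSSZ, Z)))
  →4  S(S(add(add(SSZ, SZ), add(SSSZ, Z))))
  →5  S(S(add(S(add(SZ, SZ)), add(SSSZ, Z))))
  →6  S(S(S(add(add(SZ, SZ), add(SSSZ, Z)))))
  →7  S(S(S(add(S(add(Z, SZ)), add(SSSZ, Z)))))
  →8  S(S(S(S(add(add(Z, SZ), add(SSSZ, Z))))))
  →9  S(S(S(S(add(SZ, add(SSSZ, Z))))))
  →10  S(S(S(S(S(add(Z, add(SSSZ, Z)))))))
  →11  S(S(S(S(S(add(SSSZ, Z))))))
  →12  S(S(S(S(S(S(add(SSZ, Z)))))))
  →13  S(S(S(S(S(S(S(add(SZ, Z))))))))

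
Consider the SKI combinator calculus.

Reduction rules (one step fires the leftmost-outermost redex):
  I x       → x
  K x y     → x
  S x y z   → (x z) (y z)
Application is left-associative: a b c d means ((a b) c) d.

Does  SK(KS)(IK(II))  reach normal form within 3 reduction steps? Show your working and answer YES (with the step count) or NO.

  start: SK(KS)(IK(II))
  step 1: K(IK(II))(KS(IK(II)))
  step 2: IK(II)
  step 3: K(II)

Answer: NO — after 3 steps the term is K(II), not yet normal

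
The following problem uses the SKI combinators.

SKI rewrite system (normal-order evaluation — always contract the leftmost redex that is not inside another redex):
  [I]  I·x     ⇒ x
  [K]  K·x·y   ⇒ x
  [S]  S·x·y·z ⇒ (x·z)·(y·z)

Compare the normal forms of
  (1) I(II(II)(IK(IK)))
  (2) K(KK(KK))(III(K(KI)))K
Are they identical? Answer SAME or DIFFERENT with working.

Term A:
  start: I(II(II)(IK(IK)))
  step 1: II(II)(IK(IK))
  step 2: I(II)(IK(IK))
  step 3: II(IK(IK))
  step 4: I(IK(IK))
  step 5: IK(IK)
  step 6: K(IK)
  step 7: KK

Term B:
  start: K(KK(KK))(III(K(KI)))K
  step 1: KK(KK)K
  step 2: KK

Answer: SAME — A ⇓ KK, B ⇓ KK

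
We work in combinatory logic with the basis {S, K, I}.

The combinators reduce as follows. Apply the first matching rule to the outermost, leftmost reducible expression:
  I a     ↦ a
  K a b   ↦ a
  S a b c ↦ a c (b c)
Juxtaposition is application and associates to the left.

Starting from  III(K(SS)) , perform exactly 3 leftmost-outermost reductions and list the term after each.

Answer: after 3 steps: K(SS)

Derivation:
  start: III(K(SS))
  →1  II(K(SS))
  →2  I(K(SS))
  →3  K(SS)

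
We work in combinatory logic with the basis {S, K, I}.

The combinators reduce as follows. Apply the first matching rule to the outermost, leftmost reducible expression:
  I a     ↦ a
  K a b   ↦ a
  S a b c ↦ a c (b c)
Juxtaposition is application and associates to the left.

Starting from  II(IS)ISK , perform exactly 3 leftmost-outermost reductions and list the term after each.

Answer: after 3 steps: SISK

Reduction:
  start: II(IS)ISK
  step 1: I(IS)ISK
  step 2: ISISK
  step 3: SISK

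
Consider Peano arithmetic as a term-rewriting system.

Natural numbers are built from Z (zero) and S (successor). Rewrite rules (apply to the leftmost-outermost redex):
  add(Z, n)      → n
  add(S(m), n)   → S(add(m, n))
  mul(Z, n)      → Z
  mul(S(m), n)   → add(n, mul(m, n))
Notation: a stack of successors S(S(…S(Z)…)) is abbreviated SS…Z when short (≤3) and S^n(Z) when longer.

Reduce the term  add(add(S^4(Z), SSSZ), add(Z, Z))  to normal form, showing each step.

  start: add(add(S^4(Z), SSSZ), add(Z, Z))
  [1] add(S(add(SSSZ, SSSZ)), add(Z, Z))
  [2] S(add(add(SSSZ, SSSZ), add(Z, Z)))
  [3] S(add(S(add(SSZ, SSSZ)), add(Z, Z)))
  [4] S(S(add(add(SSZ, SSSZ), add(Z, Z))))
  [5] S(S(add(S(add(SZ, SSSZ)), add(Z, Z))))
  [6] S(S(S(add(add(SZ, SSSZ), add(Z, Z)))))
  [7] S(S(S(add(S(add(Z, SSSZ)), add(Z, Z)))))
  [8] S(S(S(S(add(add(Z, SSSZ), add(Z, Z))))))
  [9] S(S(S(S(add(SSSZ, add(Z, Z))))))
  [10] S(S(S(S(S(add(SSZ, add(Z, Z)))))))
  [11] S(S(S(S(S(S(add(SZ, add(Z, Z))))))))
  [12] S(S(S(S(S(S(S(add(Z, add(Z, Z)))))))))
  [13] S(S(S(S(S(S(S(add(Z, Z))))))))
  [14] S^7(Z)

Answer: normal form = S^7(Z)  (in 14 steps)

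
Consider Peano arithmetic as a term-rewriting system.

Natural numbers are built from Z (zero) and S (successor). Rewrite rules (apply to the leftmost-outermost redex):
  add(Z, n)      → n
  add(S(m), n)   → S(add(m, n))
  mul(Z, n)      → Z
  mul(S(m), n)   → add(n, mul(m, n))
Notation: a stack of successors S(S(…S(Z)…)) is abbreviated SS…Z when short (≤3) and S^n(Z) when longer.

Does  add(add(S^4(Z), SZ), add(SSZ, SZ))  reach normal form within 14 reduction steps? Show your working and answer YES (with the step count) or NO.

Answer: YES — reaches normal form S^8(Z) in 14 ≤ 14 steps

Reduction:
  start: add(add(S^4(Z), SZ), add(SSZ, SZ))
  [1] add(S(add(SSSZ, SZ)), add(SSZ, SZ))
  [2] S(add(add(SSSZ, SZ), add(SSZ, SZ)))
  [3] S(add(S(add(SSZ, SZ)), add(SSZ, SZ)))
  [4] S(S(add(add(SSZ, SZ), add(SSZ, SZ))))
  [5] S(S(add(S(add(SZ, SZ)), add(SSZ, SZ))))
  [6] S(S(S(add(add(SZ, SZ), add(SSZ, SZ)))))
  [7] S(S(S(add(S(add(Z, SZ)), add(SSZ, SZ)))))
  [8] S(S(S(S(add(add(Z, SZ), add(SSZ, SZ))))))
  [9] S(S(S(S(add(SZ, add(SSZ, SZ))))))
  [10] S(S(S(S(S(add(Z, add(SSZ, SZ)))))))
  [11] S(S(S(S(S(add(SSZ, SZ))))))
  [12] S(S(S(S(S(S(add(SZ, SZ)))))))
  [13] S(S(S(S(S(S(S(add(Z, SZ))))))))
  [14] S^8(Z)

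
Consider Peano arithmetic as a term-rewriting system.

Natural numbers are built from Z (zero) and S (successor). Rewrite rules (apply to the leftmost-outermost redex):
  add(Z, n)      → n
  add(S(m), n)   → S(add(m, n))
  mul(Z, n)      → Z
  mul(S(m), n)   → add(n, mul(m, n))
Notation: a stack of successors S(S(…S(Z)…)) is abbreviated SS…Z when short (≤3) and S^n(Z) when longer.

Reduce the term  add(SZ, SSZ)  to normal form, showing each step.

  start: add(SZ, SSZ)
  [1] S(add(Z, SSZ))
  [2] SSSZ

Answer: normal form = SSSZ  (in 2 steps)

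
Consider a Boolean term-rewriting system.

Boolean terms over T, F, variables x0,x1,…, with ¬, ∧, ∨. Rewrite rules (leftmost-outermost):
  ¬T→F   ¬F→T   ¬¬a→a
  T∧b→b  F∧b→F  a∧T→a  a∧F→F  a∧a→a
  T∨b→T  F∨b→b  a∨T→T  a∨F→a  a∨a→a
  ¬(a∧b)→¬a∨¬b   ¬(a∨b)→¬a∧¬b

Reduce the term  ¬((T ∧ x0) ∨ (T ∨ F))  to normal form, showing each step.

  start: ¬((T ∧ x0) ∨ (T ∨ F))
  step 1: ¬(T ∧ x0) ∧ ¬(T ∨ F)
  step 2: (¬T ∨ ¬x0) ∧ ¬(T ∨ F)
  step 3: (F ∨ ¬x0) ∧ ¬(T ∨ F)
  step 4: ¬x0 ∧ ¬(T ∨ F)
  step 5: ¬x0 ∧ (¬T ∧ ¬F)
  step 6: ¬x0 ∧ (F ∧ ¬F)
  step 7: ¬x0 ∧ F
  step 8: F

Answer: normal form = F  (in 8 steps)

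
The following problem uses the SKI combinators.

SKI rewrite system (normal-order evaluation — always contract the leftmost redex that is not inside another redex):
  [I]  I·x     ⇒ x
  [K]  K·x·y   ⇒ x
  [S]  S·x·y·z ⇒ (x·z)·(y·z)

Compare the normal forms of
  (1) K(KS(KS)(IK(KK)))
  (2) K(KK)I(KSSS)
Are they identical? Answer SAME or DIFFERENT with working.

Answer: DIFFERENT — A ⇓ K(S(K(KK))), B ⇓ K

Working:
Term A:
  start: K(KS(KS)(IK(KK)))
  [1] K(S(IK(KK)))
  [2] K(S(K(KK)))

Term B:
  start: K(KK)I(KSSS)
  [1] KK(KSSS)
  [2] K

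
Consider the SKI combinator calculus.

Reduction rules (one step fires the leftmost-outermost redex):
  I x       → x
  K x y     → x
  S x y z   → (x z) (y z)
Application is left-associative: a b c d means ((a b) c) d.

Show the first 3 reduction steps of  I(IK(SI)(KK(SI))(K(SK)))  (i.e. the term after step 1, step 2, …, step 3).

Answer: after 3 steps: SI(K(SK))

Reduction:
  start: I(IK(SI)(KK(SI))(K(SK)))
  [1] IK(SI)(KK(SI))(K(SK))
  [2] K(SI)(KK(SI))(K(SK))
  [3] SI(K(SK))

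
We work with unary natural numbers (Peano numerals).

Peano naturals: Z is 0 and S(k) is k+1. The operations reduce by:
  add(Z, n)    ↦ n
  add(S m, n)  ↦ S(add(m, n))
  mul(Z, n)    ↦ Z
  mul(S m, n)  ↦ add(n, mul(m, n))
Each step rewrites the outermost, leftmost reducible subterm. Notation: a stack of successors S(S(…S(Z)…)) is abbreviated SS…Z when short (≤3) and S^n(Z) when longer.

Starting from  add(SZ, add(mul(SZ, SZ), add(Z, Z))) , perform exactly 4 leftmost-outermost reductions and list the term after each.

Answer: after 4 steps: S(add(S(add(Z, mul(Z, SZ))), add(Z, Z)))

Reduction:
  start: add(SZ, add(mul(SZ, SZ), add(Z, Z)))
  [1] S(add(Z, add(mul(SZ, SZ), add(Z, Z))))
  [2] S(add(mul(SZ, SZ), add(Z, Z)))
  [3] S(add(add(SZ, mul(Z, SZ)), add(Z, Z)))
  [4] S(add(S(add(Z, mul(Z, SZ))), add(Z, Z)))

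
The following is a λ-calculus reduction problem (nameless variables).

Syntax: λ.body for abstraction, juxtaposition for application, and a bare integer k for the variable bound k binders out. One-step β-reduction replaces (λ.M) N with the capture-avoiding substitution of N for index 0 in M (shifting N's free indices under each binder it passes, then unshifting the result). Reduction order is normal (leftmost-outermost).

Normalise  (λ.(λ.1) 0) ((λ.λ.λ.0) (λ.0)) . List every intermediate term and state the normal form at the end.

  start: (λ.(λ.1) 0) ((λ.λ.λ.0) (λ.0))
  step 1: (λ.(λ.λ.λ.0) (λ.0)) ((λ.λ.λ.0) (λ.0))
  step 2: (λ.λ.λ.0) (λ.0)
  step 3: λ.λ.0

Answer: normal form = λ.λ.0  (in 3 steps)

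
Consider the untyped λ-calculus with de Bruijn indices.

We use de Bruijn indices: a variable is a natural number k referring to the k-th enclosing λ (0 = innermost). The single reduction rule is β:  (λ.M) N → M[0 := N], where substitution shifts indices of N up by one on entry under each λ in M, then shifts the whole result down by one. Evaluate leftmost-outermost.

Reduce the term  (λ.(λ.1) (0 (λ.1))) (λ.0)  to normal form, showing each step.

Answer: normal form = λ.0  (in 2 steps)

Reduction:
  start: (λ.(λ.1) (0 (λ.1))) (λ.0)
  [1] (λ.λ.0) ((λ.0) (λ.λ.0))
  [2] λ.0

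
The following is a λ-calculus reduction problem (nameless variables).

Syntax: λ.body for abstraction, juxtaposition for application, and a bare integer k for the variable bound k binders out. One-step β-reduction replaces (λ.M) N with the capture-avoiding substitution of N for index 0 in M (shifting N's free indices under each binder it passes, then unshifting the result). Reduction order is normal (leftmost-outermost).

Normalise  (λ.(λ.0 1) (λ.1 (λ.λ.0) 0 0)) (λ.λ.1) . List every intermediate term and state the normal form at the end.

  start: (λ.(λ.0 1) (λ.1 (λ.λ.0) 0 0)) (λ.λ.1)
  →1  (λ.0 (λ.λ.1)) (λ.(λ.λ.1) (λ.λ.0) 0 0)
  →2  (λ.(λ.λ.1) (λ.λ.0) 0 0) (λ.λ.1)
  →3  (λ.λ.1) (λ.λ.0) (λ.λ.1) (λ.λ.1)
  →4  (λ.λ.λ.0) (λ.λ.1) (λ.λ.1)
  →5  (λ.λ.0) (λ.λ.1)
  →6  λ.0

Answer: normal form = λ.0  (in 6 steps)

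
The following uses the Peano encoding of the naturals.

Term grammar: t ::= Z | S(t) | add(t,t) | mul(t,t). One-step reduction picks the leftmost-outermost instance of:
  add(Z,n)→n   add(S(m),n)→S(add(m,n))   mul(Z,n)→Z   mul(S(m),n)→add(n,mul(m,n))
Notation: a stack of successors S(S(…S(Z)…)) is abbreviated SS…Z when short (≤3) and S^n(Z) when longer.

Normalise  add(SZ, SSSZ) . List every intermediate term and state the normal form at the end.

Answer: normal form = S^4(Z)  (in 2 steps)

Working:
  start: add(SZ, SSSZ)
  step 1: S(add(Z, SSSZ))
  step 2: S^4(Z)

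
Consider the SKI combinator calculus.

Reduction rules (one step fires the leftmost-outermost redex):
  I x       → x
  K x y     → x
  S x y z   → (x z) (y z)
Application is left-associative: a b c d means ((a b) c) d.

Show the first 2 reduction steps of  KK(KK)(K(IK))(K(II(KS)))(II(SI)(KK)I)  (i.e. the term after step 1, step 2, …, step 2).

  start: KK(KK)(K(IK))(K(II(KS)))(II(SI)(KK)I)
  →1  K(K(IK))(K(II(KS)))(II(SI)(KK)I)
  →2  K(IK)(II(SI)(KK)I)

Answer: after 2 steps: K(IK)(II(SI)(KK)I)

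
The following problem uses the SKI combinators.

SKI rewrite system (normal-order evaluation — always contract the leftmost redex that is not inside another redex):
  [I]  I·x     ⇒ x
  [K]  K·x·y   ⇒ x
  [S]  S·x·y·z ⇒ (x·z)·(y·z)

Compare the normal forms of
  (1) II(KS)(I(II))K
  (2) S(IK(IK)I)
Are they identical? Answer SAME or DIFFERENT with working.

Term A:
  start: II(KS)(I(II))K
  step 1: I(KS)(I(II))K
  step 2: KS(I(II))K
  step 3: SK

Term B:
  start: S(IK(IK)I)
  step 1: S(K(IK)I)
  step 2: S(IK)
  step 3: SK

Answer: SAME — A ⇓ SK, B ⇓ SK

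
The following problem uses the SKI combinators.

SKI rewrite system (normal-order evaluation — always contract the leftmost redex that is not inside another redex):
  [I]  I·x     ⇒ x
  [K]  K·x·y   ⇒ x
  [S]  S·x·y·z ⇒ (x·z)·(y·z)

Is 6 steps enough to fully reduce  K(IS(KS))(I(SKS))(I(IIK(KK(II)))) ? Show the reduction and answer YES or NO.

Answer: YES — reaches normal form S(KS)(KK) in 6 ≤ 6 steps

Reduction:
  start: K(IS(KS))(I(SKS))(I(IIK(KK(II))))
  →1  IS(KS)(I(IIK(KK(II))))
  →2  S(KS)(I(IIK(KK(II))))
  →3  S(KS)(IIK(KK(II)))
  →4  S(KS)(IK(KK(II)))
  →5  S(KS)(K(KK(II)))
  →6  S(KS)(KK)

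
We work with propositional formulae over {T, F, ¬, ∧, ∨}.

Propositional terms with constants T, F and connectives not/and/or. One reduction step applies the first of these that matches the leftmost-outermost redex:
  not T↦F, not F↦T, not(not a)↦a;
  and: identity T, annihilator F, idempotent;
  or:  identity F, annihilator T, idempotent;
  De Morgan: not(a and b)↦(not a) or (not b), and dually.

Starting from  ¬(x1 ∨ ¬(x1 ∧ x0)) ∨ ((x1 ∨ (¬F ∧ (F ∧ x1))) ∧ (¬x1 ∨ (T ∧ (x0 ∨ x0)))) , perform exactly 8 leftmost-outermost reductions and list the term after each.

Answer: after 8 steps: (¬x1 ∧ (x1 ∧ x0)) ∨ (x1 ∧ (¬x1 ∨ x0))

Working:
  start: ¬(x1 ∨ ¬(x1 ∧ x0)) ∨ ((x1 ∨ (¬F ∧ (F ∧ x1))) ∧ (¬x1 ∨ (T ∧ (x0 ∨ x0))))
  [1] (¬x1 ∧ ¬¬(x1 ∧ x0)) ∨ ((x1 ∨ (¬F ∧ (F ∧ x1))) ∧ (¬x1 ∨ (T ∧ (x0 ∨ x0))))
  [2] (¬x1 ∧ (x1 ∧ x0)) ∨ ((x1 ∨ (¬F ∧ (F ∧ x1))) ∧ (¬x1 ∨ (T ∧ (x0 ∨ x0))))
  [3] (¬x1 ∧ (x1 ∧ x0)) ∨ ((x1 ∨ (T ∧ (F ∧ x1))) ∧ (¬x1 ∨ (T ∧ (x0 ∨ x0))))
  [4] (¬x1 ∧ (x1 ∧ x0)) ∨ ((x1 ∨ (F ∧ x1)) ∧ (¬x1 ∨ (T ∧ (x0 ∨ x0))))
  [5] (¬x1 ∧ (x1 ∧ x0)) ∨ ((x1 ∨ F) ∧ (¬x1 ∨ (T ∧ (x0 ∨ x0))))
  [6] (¬x1 ∧ (x1 ∧ x0)) ∨ (x1 ∧ (¬x1 ∨ (T ∧ (x0 ∨ x0))))
  [7] (¬x1 ∧ (x1 ∧ x0)) ∨ (x1 ∧ (¬x1 ∨ (x0 ∨ x0)))
  [8] (¬x1 ∧ (x1 ∧ x0)) ∨ (x1 ∧ (¬x1 ∨ x0))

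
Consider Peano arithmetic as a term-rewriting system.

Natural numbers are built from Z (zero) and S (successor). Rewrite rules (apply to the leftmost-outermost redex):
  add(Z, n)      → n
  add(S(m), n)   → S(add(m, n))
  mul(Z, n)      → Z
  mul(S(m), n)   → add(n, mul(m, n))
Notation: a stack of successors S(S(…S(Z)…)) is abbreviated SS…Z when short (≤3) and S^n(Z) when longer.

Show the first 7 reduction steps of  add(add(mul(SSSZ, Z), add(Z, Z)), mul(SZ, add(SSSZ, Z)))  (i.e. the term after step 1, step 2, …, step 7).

  start: add(add(mul(SSSZ, Z), add(Z, Z)), mul(SZ, add(SSSZ, Z)))
  step 1: add(add(add(Z, mul(SSZ, Z)), add(Z, Z)), mul(SZ, add(SSSZ, Z)))
  step 2: add(add(mul(SSZ, Z), add(Z, Z)), mul(SZ, add(SSSZ, Z)))
  step 3: add(add(add(Z, mul(SZ, Z)), add(Z, Z)), mul(SZ, add(SSSZ, Z)))
  step 4: add(add(mul(SZ, Z), add(Z, Z)), mul(SZ, add(SSSZ, Z)))
  step 5: add(add(add(Z, mul(Z, Z)), add(Z, Z)), mul(SZ, add(SSSZ, Z)))
  step 6: add(add(mul(Z, Z), add(Z, Z)), mul(SZ, add(SSSZ, Z)))
  step 7: add(add(Z, add(Z, Z)), mul(SZ, add(SSSZ, Z)))

Answer: after 7 steps: add(add(Z, add(Z, Z)), mul(SZ, add(SSSZ, Z)))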